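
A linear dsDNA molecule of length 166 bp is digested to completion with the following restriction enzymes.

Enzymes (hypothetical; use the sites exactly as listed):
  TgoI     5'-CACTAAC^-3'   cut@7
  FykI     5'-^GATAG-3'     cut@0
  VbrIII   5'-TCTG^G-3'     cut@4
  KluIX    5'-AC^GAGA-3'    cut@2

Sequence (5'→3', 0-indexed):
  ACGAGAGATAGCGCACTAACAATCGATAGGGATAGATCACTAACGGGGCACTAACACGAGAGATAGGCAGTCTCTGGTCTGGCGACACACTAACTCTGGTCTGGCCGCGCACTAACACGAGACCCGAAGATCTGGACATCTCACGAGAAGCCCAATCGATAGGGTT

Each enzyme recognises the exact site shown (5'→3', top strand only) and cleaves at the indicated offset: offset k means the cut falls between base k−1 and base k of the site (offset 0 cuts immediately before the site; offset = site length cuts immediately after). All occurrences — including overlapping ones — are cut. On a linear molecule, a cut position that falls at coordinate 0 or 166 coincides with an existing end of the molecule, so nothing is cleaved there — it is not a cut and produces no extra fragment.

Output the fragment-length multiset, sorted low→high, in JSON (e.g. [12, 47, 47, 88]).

[2,2,2,4,4,4,4,5,5,6,9,10,11,13,13,13,14,14,15,16]

Scan for sites:
  TgoI (CACTAAC, off=7): starts [13, 37, 48, 87, 109] → cuts [20, 44, 55, 94, 116]
  FykI (GATAG, off=0): starts [6, 24, 30, 61, 157] → cuts [6, 24, 30, 61, 157]
  VbrIII (TCTGG, off=4): starts [72, 77, 94, 99, 130] → cuts [76, 81, 98, 103, 134]
  KluIX (ACGAGA, off=2): starts [0, 55, 116, 142] → cuts [2, 57, 118, 144]

All cut coordinates (distinct, sorted): [2, 6, 20, 24, 30, 44, 55, 57, 61, 76, 81, 94, 98, 103, 116, 118, 134, 144, 157]

Fragments:
  [0,2): 2 bp
  [2,6): 4 bp
  [6,20): 14 bp
  [20,24): 4 bp
  [24,30): 6 bp
  [30,44): 14 bp
  [44,55): 11 bp
  [55,57): 2 bp
  [57,61): 4 bp
  [61,76): 15 bp
  [76,81): 5 bp
  [81,94): 13 bp
  [94,98): 4 bp
  [98,103): 5 bp
  [103,116): 13 bp
  [116,118): 2 bp
  [118,134): 16 bp
  [134,144): 10 bp
  [144,157): 13 bp
  [157,166): 9 bp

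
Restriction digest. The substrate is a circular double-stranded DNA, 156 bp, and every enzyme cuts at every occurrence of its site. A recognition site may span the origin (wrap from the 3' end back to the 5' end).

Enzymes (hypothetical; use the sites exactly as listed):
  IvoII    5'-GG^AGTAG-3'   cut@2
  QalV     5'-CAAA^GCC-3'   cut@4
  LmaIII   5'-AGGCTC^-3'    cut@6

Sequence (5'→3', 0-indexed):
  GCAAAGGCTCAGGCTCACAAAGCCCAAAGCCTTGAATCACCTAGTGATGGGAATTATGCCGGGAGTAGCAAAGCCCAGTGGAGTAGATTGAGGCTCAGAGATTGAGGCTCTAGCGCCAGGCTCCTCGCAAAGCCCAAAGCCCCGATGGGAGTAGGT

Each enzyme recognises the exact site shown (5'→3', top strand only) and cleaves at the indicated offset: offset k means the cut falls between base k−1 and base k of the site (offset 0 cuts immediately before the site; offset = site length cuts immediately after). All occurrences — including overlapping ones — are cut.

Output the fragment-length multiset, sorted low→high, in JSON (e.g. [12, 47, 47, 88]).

[5,6,7,7,8,9,9,11,13,14,15,17,35]

Per-enzyme occurrences:
  IvoII GGAGTAG/2: at [61, 79, 147] ⇒ [63, 81, 149]
  QalV CAAAGCC/4: at [17, 24, 68, 127, 134] ⇒ [21, 28, 72, 131, 138]
  LmaIII AGGCTC/6: at [4, 10, 90, 104, 117] ⇒ [10, 16, 96, 110, 123]

All cut coordinates (distinct, sorted): [10, 16, 21, 28, 63, 72, 81, 96, 110, 123, 131, 138, 149]

Fragments:
  10→16: 6 bp
  16→21: 5 bp
  21→28: 7 bp
  28→63: 35 bp
  63→72: 9 bp
  72→81: 9 bp
  81→96: 15 bp
  96→110: 14 bp
  110→123: 13 bp
  123→131: 8 bp
  131→138: 7 bp
  138→149: 11 bp
  149→10 (wrap): 156-149+10 = 17 bp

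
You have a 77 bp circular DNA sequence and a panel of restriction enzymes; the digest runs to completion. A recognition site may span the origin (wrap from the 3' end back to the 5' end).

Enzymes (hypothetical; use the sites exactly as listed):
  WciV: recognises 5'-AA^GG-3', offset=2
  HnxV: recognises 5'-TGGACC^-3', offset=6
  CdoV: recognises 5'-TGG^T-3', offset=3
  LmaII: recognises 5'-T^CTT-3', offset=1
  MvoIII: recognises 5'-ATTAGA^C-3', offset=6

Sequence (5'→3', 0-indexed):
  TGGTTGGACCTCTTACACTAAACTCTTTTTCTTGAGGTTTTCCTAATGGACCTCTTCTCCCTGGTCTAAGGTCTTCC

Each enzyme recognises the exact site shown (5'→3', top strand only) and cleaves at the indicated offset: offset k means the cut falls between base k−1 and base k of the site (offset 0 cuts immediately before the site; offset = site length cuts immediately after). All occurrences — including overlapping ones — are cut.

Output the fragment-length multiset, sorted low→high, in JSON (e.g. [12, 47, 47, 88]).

Scan for sites:
  WciV (AAGG, off=2): starts [67] → cuts [69]
  HnxV (TGGACC, off=6): starts [4, 46] → cuts [10, 52]
  CdoV (TGGT, off=3): starts [0, 61] → cuts [3, 64]
  LmaII (TCTT, off=1): starts [10, 23, 29, 52, 71] → cuts [11, 24, 30, 53, 72]
  MvoIII (ATTAGAC, off=6): no sites

All cut coordinates (distinct, sorted): [3, 10, 11, 24, 30, 52, 53, 64, 69, 72]

Fragment lengths:
  3→10: 7 bp
  10→11: 1 bp
  11→24: 13 bp
  24→30: 6 bp
  30→52: 22 bp
  52→53: 1 bp
  53→64: 11 bp
  64→69: 5 bp
  69→72: 3 bp
  72→3 (wrap): 77-72+3 = 8 bp

[1,1,3,5,6,7,8,11,13,22]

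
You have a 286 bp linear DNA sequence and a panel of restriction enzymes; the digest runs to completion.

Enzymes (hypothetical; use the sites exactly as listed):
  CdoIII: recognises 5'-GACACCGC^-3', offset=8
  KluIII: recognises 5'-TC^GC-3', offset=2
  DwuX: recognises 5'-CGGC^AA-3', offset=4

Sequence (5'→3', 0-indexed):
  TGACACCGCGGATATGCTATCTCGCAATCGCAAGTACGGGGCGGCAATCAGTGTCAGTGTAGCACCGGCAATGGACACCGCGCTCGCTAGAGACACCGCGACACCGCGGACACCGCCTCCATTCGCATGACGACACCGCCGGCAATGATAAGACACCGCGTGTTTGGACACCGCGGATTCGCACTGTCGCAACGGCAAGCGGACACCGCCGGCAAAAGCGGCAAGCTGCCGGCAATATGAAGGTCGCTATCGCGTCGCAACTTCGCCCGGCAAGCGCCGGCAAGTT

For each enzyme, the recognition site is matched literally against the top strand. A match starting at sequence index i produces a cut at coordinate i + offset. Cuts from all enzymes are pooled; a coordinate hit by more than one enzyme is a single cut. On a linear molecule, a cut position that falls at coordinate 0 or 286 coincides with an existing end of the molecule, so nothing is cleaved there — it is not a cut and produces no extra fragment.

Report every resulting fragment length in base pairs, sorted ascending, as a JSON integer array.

Site scan:
  CdoIII (GACACCGC, off=8): starts [1, 73, 91, 99, 108, 131, 151, 166, 201] → cuts [9, 81, 99, 107, 116, 139, 159, 174, 209]
  KluIII (TCGC, off=2): starts [21, 27, 83, 122, 178, 186, 243, 249, 254, 262] → cuts [23, 29, 85, 124, 180, 188, 245, 251, 256, 264]
  DwuX (CGGCAA, off=4): starts [41, 65, 139, 192, 209, 218, 229, 267, 277] → cuts [45, 69, 143, 196, 213, 222, 233, 271, 281]

Pooled cuts: [9, 23, 29, 45, 69, 81, 85, 99, 107, 116, 124, 139, 143, 159, 174, 180, 188, 196, 209, 213, 222, 233, 245, 251, 256, 264, 271, 281]

Fragments:
  [0,9): 9 bp
  [9,23): 14 bp
  [23,29): 6 bp
  [29,45): 16 bp
  [45,69): 24 bp
  [69,81): 12 bp
  [81,85): 4 bp
  [85,99): 14 bp
  [99,107): 8 bp
  [107,116): 9 bp
  [116,124): 8 bp
  [124,139): 15 bp
  [139,143): 4 bp
  [143,159): 16 bp
  [159,174): 15 bp
  [174,180): 6 bp
  [180,188): 8 bp
  [188,196): 8 bp
  [196,209): 13 bp
  [209,213): 4 bp
  [213,222): 9 bp
  [222,233): 11 bp
  [233,245): 12 bp
  [245,251): 6 bp
  [251,256): 5 bp
  [256,264): 8 bp
  [264,271): 7 bp
  [271,281): 10 bp
  [281,286): 5 bp

[4,4,4,5,5,6,6,6,7,8,8,8,8,8,9,9,9,10,11,12,12,13,14,14,15,15,16,16,24]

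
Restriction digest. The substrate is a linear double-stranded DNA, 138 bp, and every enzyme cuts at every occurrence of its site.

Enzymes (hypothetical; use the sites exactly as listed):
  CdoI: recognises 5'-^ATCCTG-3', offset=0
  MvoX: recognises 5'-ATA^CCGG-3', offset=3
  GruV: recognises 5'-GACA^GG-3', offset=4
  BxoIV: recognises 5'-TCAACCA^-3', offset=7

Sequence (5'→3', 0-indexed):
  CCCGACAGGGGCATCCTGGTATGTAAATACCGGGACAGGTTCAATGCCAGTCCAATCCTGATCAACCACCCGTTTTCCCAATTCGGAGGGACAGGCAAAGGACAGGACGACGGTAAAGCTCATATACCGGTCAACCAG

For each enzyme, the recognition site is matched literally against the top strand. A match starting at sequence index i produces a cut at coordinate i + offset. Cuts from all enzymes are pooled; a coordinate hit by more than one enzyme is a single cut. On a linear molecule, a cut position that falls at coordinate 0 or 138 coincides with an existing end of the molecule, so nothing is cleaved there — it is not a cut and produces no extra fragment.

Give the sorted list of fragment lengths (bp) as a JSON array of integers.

Site scan:
  CdoI ATCCTG/0: at [12, 54] ⇒ [12, 54]
  MvoX ATACCGG/3: at [26, 123] ⇒ [29, 126]
  GruV GACAGG/4: at [3, 33, 89, 100] ⇒ [7, 37, 93, 104]
  BxoIV TCAACCA/7: at [61, 130] ⇒ [68, 137]

Pooled cuts: [7, 12, 29, 37, 54, 68, 93, 104, 126, 137]

Fragment lengths:
  [0,7): 7 bp
  [7,12): 5 bp
  [12,29): 17 bp
  [29,37): 8 bp
  [37,54): 17 bp
  [54,68): 14 bp
  [68,93): 25 bp
  [93,104): 11 bp
  [104,126): 22 bp
  [126,137): 11 bp
  [137,138): 1 bp

[1,5,7,8,11,11,14,17,17,22,25]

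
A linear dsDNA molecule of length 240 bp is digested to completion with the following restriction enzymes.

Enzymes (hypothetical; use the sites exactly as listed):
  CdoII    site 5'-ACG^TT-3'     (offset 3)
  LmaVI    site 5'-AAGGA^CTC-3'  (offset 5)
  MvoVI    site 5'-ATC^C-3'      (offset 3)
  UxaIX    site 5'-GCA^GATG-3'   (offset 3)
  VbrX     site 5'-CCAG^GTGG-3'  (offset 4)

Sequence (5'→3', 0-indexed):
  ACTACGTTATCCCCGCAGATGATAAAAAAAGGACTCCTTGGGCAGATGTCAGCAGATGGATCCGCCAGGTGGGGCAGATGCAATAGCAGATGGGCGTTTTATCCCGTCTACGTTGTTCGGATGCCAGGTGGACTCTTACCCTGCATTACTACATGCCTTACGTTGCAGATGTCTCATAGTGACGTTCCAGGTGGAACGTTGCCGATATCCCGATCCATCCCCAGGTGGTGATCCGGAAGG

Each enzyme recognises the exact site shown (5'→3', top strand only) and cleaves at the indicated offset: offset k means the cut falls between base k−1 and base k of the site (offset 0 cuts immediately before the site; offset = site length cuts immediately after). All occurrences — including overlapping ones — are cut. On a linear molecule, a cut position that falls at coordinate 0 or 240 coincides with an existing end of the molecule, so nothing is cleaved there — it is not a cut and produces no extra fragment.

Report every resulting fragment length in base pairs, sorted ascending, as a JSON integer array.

Scan for sites:
  CdoII (ACGTT, off=3): starts [3, 109, 159, 181, 195] → cuts [6, 112, 162, 184, 198]
  LmaVI (AAGGACTC, off=5): starts [28] → cuts [33]
  MvoVI (ATCC, off=3): starts [8, 59, 100, 206, 212, 216, 230] → cuts [11, 62, 103, 209, 215, 219, 233]
  UxaIX (GCAGATG, off=3): starts [14, 41, 51, 73, 85, 164] → cuts [17, 44, 54, 76, 88, 167]
  VbrX (CCAGGTGG, off=4): starts [64, 123, 186, 220] → cuts [68, 127, 190, 224]

All cut coordinates (distinct, sorted): [6, 11, 17, 33, 44, 54, 62, 68, 76, 88, 103, 112, 127, 162, 167, 184, 190, 198, 209, 215, 219, 224, 233]

Fragment lengths:
  [0,6): 6 bp
  [6,11): 5 bp
  [11,17): 6 bp
  [17,33): 16 bp
  [33,44): 11 bp
  [44,54): 10 bp
  [54,62): 8 bp
  [62,68): 6 bp
  [68,76): 8 bp
  [76,88): 12 bp
  [88,103): 15 bp
  [103,112): 9 bp
  [112,127): 15 bp
  [127,162): 35 bp
  [162,167): 5 bp
  [167,184): 17 bp
  [184,190): 6 bp
  [190,198): 8 bp
  [198,209): 11 bp
  [209,215): 6 bp
  [215,219): 4 bp
  [219,224): 5 bp
  [224,233): 9 bp
  [233,240): 7 bp

[4,5,5,5,6,6,6,6,6,7,8,8,8,9,9,10,11,11,12,15,15,16,17,35]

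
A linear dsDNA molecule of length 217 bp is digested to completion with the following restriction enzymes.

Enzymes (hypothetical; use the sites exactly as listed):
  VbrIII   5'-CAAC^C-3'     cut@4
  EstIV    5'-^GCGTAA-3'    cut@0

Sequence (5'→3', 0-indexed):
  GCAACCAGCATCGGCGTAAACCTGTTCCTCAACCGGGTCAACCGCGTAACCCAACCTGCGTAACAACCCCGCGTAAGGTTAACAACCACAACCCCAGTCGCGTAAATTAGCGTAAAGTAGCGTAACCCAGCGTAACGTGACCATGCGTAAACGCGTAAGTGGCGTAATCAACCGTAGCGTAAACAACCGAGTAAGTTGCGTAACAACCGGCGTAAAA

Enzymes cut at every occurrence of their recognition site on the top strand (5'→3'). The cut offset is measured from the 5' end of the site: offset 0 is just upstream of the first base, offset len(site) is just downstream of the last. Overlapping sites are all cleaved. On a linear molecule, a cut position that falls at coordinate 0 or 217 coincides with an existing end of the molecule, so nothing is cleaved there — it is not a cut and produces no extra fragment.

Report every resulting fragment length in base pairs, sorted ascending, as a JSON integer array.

[1,2,2,3,4,5,6,7,8,8,8,9,9,10,10,10,10,10,10,11,11,12,15,16,20]

Per-enzyme occurrences:
  VbrIII (CAACC, off=4): starts [1, 29, 38, 51, 63, 82, 88, 168, 183, 203] → cuts [5, 33, 42, 55, 67, 86, 92, 172, 187, 207]
  EstIV (GCGTAA, off=0): starts [13, 43, 57, 70, 99, 109, 119, 129, 144, 152, 161, 176, 197, 209] → cuts [13, 43, 57, 70, 99, 109, 119, 129, 144, 152, 161, 176, 197, 209]

Pooled cuts: [5, 13, 33, 42, 43, 55, 57, 67, 70, 86, 92, 99, 109, 119, 129, 144, 152, 161, 172, 176, 187, 197, 207, 209]

Fragments:
  [0,5): 5 bp
  [5,13): 8 bp
  [13,33): 20 bp
  [33,42): 9 bp
  [42,43): 1 bp
  [43,55): 12 bp
  [55,57): 2 bp
  [57,67): 10 bp
  [67,70): 3 bp
  [70,86): 16 bp
  [86,92): 6 bp
  [92,99): 7 bp
  [99,109): 10 bp
  [109,119): 10 bp
  [119,129): 10 bp
  [129,144): 15 bp
  [144,152): 8 bp
  [152,161): 9 bp
  [161,172): 11 bp
  [172,176): 4 bp
  [176,187): 11 bp
  [187,197): 10 bp
  [197,207): 10 bp
  [207,209): 2 bp
  [209,217): 8 bp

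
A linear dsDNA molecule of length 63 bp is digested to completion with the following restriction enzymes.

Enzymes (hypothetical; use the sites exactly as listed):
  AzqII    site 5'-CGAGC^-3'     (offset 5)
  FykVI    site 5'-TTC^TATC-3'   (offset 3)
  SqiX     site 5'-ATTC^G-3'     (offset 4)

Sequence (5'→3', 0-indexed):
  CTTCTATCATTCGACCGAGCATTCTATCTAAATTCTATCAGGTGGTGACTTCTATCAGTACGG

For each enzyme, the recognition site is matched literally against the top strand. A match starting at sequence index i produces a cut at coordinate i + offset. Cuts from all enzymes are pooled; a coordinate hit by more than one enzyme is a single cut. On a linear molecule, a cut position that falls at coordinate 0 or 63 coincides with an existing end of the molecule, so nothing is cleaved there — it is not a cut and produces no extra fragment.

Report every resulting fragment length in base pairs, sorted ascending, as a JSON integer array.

Site scan:
  AzqII (CGAGC, off=5): starts [15] → cuts [20]
  FykVI (TTCTATC, off=3): starts [1, 21, 32, 49] → cuts [4, 24, 35, 52]
  SqiX (ATTCG, off=4): starts [8] → cuts [12]

All cut coordinates (distinct, sorted): [4, 12, 20, 24, 35, 52]

Fragments:
  [0,4): 4 bp
  [4,12): 8 bp
  [12,20): 8 bp
  [20,24): 4 bp
  [24,35): 11 bp
  [35,52): 17 bp
  [52,63): 11 bp

[4,4,8,8,11,11,17]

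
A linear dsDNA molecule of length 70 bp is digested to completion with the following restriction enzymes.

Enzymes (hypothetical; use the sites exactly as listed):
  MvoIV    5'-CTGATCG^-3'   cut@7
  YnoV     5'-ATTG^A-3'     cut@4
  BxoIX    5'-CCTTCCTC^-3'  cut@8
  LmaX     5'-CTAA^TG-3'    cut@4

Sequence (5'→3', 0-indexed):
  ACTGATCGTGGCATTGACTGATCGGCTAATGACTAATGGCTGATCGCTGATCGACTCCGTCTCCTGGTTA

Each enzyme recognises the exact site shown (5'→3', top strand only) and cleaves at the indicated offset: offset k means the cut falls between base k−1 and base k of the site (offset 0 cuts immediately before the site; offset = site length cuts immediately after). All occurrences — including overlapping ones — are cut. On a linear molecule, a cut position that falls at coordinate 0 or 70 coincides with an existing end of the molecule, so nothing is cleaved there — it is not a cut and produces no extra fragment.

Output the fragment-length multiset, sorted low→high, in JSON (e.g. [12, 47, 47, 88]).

[5,7,7,8,8,8,10,17]

Scan for sites:
  MvoIV (CTGATCG, off=7): starts [1, 17, 39, 46] → cuts [8, 24, 46, 53]
  YnoV (ATTGA, off=4): starts [12] → cuts [16]
  BxoIX (CCTTCCTC, off=8): no sites
  LmaX (CTAATG, off=4): starts [25, 32] → cuts [29, 36]

All cut coordinates (distinct, sorted): [8, 16, 24, 29, 36, 46, 53]

Fragments:
  [0,8): 8 bp
  [8,16): 8 bp
  [16,24): 8 bp
  [24,29): 5 bp
  [29,36): 7 bp
  [36,46): 10 bp
  [46,53): 7 bp
  [53,70): 17 bp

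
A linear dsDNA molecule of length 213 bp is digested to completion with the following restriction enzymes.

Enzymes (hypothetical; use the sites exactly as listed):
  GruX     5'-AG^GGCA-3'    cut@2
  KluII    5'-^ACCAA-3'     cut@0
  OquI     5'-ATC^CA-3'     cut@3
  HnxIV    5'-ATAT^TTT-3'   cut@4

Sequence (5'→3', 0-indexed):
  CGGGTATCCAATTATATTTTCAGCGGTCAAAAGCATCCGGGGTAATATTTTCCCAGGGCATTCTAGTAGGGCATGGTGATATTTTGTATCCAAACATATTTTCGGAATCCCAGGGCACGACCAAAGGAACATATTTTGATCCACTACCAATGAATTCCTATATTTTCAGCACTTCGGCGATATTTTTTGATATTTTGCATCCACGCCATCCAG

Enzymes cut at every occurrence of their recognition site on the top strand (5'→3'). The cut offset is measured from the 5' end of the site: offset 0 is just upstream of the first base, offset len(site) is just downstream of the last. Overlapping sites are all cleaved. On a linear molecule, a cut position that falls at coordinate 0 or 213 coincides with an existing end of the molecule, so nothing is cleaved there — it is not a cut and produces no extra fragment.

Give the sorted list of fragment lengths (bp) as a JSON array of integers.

[3,4,6,7,8,8,8,8,9,9,9,10,13,13,14,15,18,20,31]

Per-enzyme occurrences:
  GruX AGGGCA/2: at [54, 67, 111] ⇒ [56, 69, 113]
  KluII ACCAA/0: at [119, 145] ⇒ [119, 145]
  OquI ATCCA/3: at [5, 87, 138, 198, 207] ⇒ [8, 90, 141, 201, 210]
  HnxIV ATATTTT/4: at [13, 44, 78, 95, 130, 159, 179, 189] ⇒ [17, 48, 82, 99, 134, 163, 183, 193]

Pooled cuts: [8, 17, 48, 56, 69, 82, 90, 99, 113, 119, 134, 141, 145, 163, 183, 193, 201, 210]

Fragments:
  [0,8): 8 bp
  [8,17): 9 bp
  [17,48): 31 bp
  [48,56): 8 bp
  [56,69): 13 bp
  [69,82): 13 bp
  [82,90): 8 bp
  [90,99): 9 bp
  [99,113): 14 bp
  [113,119): 6 bp
  [119,134): 15 bp
  [134,141): 7 bp
  [141,145): 4 bp
  [145,163): 18 bp
  [163,183): 20 bp
  [183,193): 10 bp
  [193,201): 8 bp
  [201,210): 9 bp
  [210,213): 3 bp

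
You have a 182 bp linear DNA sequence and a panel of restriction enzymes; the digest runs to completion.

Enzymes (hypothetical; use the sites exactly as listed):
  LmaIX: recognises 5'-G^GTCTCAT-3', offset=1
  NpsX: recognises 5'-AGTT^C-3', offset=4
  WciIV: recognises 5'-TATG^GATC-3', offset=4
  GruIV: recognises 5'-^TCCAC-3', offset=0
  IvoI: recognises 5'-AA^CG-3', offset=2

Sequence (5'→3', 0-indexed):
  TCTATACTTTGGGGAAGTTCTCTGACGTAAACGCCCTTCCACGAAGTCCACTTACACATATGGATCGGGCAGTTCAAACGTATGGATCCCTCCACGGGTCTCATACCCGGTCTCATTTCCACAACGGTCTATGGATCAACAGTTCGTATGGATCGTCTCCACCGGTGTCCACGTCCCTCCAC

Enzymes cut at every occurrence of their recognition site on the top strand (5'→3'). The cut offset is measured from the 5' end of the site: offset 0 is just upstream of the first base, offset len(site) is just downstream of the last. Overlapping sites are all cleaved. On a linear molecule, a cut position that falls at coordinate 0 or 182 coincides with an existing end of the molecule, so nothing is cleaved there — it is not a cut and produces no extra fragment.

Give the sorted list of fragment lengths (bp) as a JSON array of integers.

Per-enzyme occurrences:
  LmaIX GGTCTCAT/1: at [96, 108] ⇒ [97, 109]
  NpsX AGTTC/4: at [15, 70, 140] ⇒ [19, 74, 144]
  WciIV TATGGATC/4: at [58, 80, 129, 146] ⇒ [62, 84, 133, 150]
  GruIV TCCAC/0: at [37, 46, 90, 117, 157, 167, 177] ⇒ [37, 46, 90, 117, 157, 167, 177]
  IvoI AACG/2: at [29, 76, 122] ⇒ [31, 78, 124]

All cut coordinates (distinct, sorted): [19, 31, 37, 46, 62, 74, 78, 84, 90, 97, 109, 117, 124, 133, 144, 150, 157, 167, 177]

Fragments:
  [0,19): 19 bp
  [19,31): 12 bp
  [31,37): 6 bp
  [37,46): 9 bp
  [46,62): 16 bp
  [62,74): 12 bp
  [74,78): 4 bp
  [78,84): 6 bp
  [84,90): 6 bp
  [90,97): 7 bp
  [97,109): 12 bp
  [109,117): 8 bp
  [117,124): 7 bp
  [124,133): 9 bp
  [133,144): 11 bp
  [144,150): 6 bp
  [150,157): 7 bp
  [157,167): 10 bp
  [167,177): 10 bp
  [177,182): 5 bp

[4,5,6,6,6,6,7,7,7,8,9,9,10,10,11,12,12,12,16,19]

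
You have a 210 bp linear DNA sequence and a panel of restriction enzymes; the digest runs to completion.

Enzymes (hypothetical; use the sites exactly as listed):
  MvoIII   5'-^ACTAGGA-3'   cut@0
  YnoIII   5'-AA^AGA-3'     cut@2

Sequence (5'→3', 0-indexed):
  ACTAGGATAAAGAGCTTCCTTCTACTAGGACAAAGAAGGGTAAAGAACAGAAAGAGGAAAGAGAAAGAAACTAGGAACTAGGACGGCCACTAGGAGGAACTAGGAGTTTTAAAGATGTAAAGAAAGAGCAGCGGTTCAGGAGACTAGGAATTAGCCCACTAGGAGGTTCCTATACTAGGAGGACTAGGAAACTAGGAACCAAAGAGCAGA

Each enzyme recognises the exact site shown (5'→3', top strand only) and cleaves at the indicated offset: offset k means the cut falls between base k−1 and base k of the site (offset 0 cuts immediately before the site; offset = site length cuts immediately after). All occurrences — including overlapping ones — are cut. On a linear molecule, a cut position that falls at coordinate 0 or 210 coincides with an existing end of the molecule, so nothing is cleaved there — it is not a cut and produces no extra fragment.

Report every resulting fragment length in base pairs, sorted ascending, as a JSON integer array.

Scan for sites:
  MvoIII ACTAGGA/0: at [0, 23, 69, 76, 88, 98, 142, 157, 173, 182, 190] ⇒ [23, 69, 76, 88, 98, 142, 157, 173, 182, 190] (position 0 is a terminus of the linear molecule — no cut)
  YnoIII AAAGA/2: at [8, 31, 41, 50, 57, 63, 110, 118, 122, 200] ⇒ [10, 33, 43, 52, 59, 65, 112, 120, 124, 202]

Pooled cuts: [10, 23, 33, 43, 52, 59, 65, 69, 76, 88, 98, 112, 120, 124, 142, 157, 173, 182, 190, 202]

Fragment lengths:
  [0,10): 10 bp
  [10,23): 13 bp
  [23,33): 10 bp
  [33,43): 10 bp
  [43,52): 9 bp
  [52,59): 7 bp
  [59,65): 6 bp
  [65,69): 4 bp
  [69,76): 7 bp
  [76,88): 12 bp
  [88,98): 10 bp
  [98,112): 14 bp
  [112,120): 8 bp
  [120,124): 4 bp
  [124,142): 18 bp
  [142,157): 15 bp
  [157,173): 16 bp
  [173,182): 9 bp
  [182,190): 8 bp
  [190,202): 12 bp
  [202,210): 8 bp

[4,4,6,7,7,8,8,8,9,9,10,10,10,10,12,12,13,14,15,16,18]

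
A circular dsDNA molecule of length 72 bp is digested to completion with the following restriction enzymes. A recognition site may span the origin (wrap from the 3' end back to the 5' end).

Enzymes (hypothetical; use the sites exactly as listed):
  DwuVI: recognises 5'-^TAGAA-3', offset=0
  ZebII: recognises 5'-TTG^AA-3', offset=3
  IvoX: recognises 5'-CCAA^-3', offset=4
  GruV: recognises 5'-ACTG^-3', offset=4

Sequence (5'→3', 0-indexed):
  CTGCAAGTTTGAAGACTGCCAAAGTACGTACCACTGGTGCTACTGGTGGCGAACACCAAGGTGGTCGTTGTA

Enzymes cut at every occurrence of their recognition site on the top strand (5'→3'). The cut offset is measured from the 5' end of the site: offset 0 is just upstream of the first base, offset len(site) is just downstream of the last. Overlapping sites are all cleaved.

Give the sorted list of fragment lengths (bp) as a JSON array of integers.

Per-enzyme occurrences:
  DwuVI (TAGAA, off=0): no sites
  ZebII TTGAA/3: at [8] ⇒ [11]
  IvoX CCAA/4: at [18, 55] ⇒ [22, 59]
  GruV ACTG/4: at [14, 32, 41, 71] ⇒ [3, 18, 36, 45]

All cut coordinates (distinct, sorted): [3, 11, 18, 22, 36, 45, 59]

Fragments:
  3→11: 8 bp
  11→18: 7 bp
  18→22: 4 bp
  22→36: 14 bp
  36→45: 9 bp
  45→59: 14 bp
  59→3 (wrap): 72-59+3 = 16 bp

[4,7,8,9,14,14,16]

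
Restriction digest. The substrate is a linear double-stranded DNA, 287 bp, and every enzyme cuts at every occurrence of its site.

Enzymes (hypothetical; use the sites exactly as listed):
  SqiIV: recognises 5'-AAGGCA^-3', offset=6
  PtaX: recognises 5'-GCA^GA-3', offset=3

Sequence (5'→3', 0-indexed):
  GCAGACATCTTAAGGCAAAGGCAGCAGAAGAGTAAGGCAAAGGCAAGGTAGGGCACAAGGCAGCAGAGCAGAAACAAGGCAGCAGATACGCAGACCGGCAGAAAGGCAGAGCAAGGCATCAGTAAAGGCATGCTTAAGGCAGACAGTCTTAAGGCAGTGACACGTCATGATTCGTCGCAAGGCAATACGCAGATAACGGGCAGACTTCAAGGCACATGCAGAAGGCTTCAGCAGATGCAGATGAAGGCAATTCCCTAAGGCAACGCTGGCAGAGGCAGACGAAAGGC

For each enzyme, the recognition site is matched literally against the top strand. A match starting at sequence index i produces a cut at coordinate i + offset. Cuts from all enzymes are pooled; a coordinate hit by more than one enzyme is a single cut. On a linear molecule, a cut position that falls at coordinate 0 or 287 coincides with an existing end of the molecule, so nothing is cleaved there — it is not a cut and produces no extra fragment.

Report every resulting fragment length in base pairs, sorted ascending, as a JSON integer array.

[3,3,3,3,5,6,6,6,6,6,7,8,8,8,9,10,10,10,11,11,11,12,12,13,13,13,14,15,17,28]

Per-enzyme occurrences:
  SqiIV (AAGGCA, off=6): starts [11, 17, 33, 39, 56, 75, 102, 112, 124, 135, 150, 178, 208, 243, 256] → cuts [17, 23, 39, 45, 62, 81, 108, 118, 130, 141, 156, 184, 214, 249, 262]
  PtaX (GCAGA, off=3): starts [0, 23, 62, 67, 81, 89, 97, 105, 138, 188, 199, 217, 230, 236, 268, 274] → cuts [3, 26, 65, 70, 84, 92, 100, 108, 141, 191, 202, 220, 233, 239, 271, 277]

Pooled cuts: [3, 17, 23, 26, 39, 45, 62, 65, 70, 81, 84, 92, 100, 108, 118, 130, 141, 156, 184, 191, 202, 214, 220, 233, 239, 249, 262, 271, 277]

Fragment lengths:
  [0,3): 3 bp
  [3,17): 14 bp
  [17,23): 6 bp
  [23,26): 3 bp
  [26,39): 13 bp
  [39,45): 6 bp
  [45,62): 17 bp
  [62,65): 3 bp
  [65,70): 5 bp
  [70,81): 11 bp
  [81,84): 3 bp
  [84,92): 8 bp
  [92,100): 8 bp
  [100,108): 8 bp
  [108,118): 10 bp
  [118,130): 12 bp
  [130,141): 11 bp
  [141,156): 15 bp
  [156,184): 28 bp
  [184,191): 7 bp
  [191,202): 11 bp
  [202,214): 12 bp
  [214,220): 6 bp
  [220,233): 13 bp
  [233,239): 6 bp
  [239,249): 10 bp
  [249,262): 13 bp
  [262,271): 9 bp
  [271,277): 6 bp
  [277,287): 10 bp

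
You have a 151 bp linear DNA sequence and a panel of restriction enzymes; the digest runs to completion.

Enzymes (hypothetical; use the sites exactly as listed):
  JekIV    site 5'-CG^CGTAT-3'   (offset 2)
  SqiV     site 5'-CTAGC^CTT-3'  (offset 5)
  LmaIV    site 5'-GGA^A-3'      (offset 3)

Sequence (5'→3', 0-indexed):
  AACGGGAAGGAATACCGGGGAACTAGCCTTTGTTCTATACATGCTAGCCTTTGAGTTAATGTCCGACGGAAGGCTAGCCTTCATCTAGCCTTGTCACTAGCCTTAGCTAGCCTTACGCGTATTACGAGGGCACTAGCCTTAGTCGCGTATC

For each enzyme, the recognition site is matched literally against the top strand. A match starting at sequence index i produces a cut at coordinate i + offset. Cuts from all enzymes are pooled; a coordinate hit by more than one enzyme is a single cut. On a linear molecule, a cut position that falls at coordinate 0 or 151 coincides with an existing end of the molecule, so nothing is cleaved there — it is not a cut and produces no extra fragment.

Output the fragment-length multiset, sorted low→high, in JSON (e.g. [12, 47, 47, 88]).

[4,6,6,6,7,8,8,10,10,11,12,20,21,22]

Scan for sites:
  JekIV (CGCGTAT, off=2): starts [115, 143] → cuts [117, 145]
  SqiV (CTAGCCTT, off=5): starts [22, 43, 73, 84, 96, 106, 132] → cuts [27, 48, 78, 89, 101, 111, 137]
  LmaIV (GGAA, off=3): starts [4, 8, 18, 67] → cuts [7, 11, 21, 70]

All cut coordinates (distinct, sorted): [7, 11, 21, 27, 48, 70, 78, 89, 101, 111, 117, 137, 145]

Fragment lengths:
  [0,7): 7 bp
  [7,11): 4 bp
  [11,21): 10 bp
  [21,27): 6 bp
  [27,48): 21 bp
  [48,70): 22 bp
  [70,78): 8 bp
  [78,89): 11 bp
  [89,101): 12 bp
  [101,111): 10 bp
  [111,117): 6 bp
  [117,137): 20 bp
  [137,145): 8 bp
  [145,151): 6 bp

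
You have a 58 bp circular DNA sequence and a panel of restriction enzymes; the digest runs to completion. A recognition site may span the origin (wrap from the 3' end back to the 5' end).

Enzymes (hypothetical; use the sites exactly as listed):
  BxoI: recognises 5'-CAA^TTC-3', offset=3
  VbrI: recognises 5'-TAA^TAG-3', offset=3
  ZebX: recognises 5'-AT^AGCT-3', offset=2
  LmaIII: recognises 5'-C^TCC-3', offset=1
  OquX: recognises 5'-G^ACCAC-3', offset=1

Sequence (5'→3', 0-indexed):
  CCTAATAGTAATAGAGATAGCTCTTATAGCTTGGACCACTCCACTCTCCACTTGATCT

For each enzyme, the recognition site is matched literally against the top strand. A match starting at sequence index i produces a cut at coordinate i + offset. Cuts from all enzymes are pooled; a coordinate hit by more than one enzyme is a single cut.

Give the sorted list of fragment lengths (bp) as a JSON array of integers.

Site scan:
  BxoI (CAATTC, off=3): no sites
  VbrI (TAATAG, off=3): starts [2, 8] → cuts [5, 11]
  ZebX (ATAGCT, off=2): starts [16, 25] → cuts [18, 27]
  LmaIII (CTCC, off=1): starts [38, 45, 56] → cuts [39, 46, 57]
  OquX (GACCAC, off=1): starts [33] → cuts [34]

Pooled cuts: [5, 11, 18, 27, 34, 39, 46, 57]

Fragment lengths:
  5→11: 6 bp
  11→18: 7 bp
  18→27: 9 bp
  27→34: 7 bp
  34→39: 5 bp
  39→46: 7 bp
  46→57: 11 bp
  57→5 (wrap): 58-57+5 = 6 bp

[5,6,6,7,7,7,9,11]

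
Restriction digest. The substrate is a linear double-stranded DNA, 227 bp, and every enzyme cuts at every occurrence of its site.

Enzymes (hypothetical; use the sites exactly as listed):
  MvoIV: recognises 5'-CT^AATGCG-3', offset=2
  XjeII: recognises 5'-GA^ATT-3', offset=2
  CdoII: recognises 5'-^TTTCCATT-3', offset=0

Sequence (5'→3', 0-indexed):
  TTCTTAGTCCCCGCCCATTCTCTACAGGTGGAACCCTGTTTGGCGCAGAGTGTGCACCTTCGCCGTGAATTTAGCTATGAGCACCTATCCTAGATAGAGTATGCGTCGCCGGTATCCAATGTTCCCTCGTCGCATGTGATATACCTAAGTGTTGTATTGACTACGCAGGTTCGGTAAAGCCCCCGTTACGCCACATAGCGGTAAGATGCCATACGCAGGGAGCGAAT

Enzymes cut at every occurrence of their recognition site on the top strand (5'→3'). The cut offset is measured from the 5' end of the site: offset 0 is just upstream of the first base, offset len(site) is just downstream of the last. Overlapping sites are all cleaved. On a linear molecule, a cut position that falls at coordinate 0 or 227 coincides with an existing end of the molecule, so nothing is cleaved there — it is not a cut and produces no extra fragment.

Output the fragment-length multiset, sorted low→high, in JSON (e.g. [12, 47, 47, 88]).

[68,159]

Scan for sites:
  MvoIV (CTAATGCG, off=2): no sites
  XjeII (GAATT, off=2): starts [66] → cuts [68]
  CdoII (TTTCCATT, off=0): no sites

All cut coordinates (distinct, sorted): [68]

Fragment lengths:
  [0,68): 68 bp
  [68,227): 159 bp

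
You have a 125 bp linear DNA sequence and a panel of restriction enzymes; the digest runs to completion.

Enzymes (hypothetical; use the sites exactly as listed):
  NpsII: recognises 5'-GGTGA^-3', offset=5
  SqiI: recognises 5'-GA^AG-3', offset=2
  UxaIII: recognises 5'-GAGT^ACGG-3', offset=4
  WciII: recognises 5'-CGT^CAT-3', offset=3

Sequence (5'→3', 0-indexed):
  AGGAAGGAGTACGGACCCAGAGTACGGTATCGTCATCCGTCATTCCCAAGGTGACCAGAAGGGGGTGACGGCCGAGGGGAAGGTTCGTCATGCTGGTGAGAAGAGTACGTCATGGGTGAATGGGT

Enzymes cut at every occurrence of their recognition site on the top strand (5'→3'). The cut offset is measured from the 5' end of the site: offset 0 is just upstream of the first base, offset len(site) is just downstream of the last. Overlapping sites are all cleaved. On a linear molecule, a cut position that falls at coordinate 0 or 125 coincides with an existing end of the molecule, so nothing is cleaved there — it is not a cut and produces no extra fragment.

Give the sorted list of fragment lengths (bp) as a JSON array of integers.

Site scan:
  NpsII GGTGA/5: at [49, 63, 94, 114] ⇒ [54, 68, 99, 119]
  SqiI GAAG/2: at [2, 57, 78, 99] ⇒ [4, 59, 80, 101]
  UxaIII GAGTACGG/4: at [6, 19] ⇒ [10, 23]
  WciII CGTCAT/3: at [30, 37, 85, 107] ⇒ [33, 40, 88, 110]

Pooled cuts: [4, 10, 23, 33, 40, 54, 59, 68, 80, 88, 99, 101, 110, 119]

Fragment lengths:
  [0,4): 4 bp
  [4,10): 6 bp
  [10,23): 13 bp
  [23,33): 10 bp
  [33,40): 7 bp
  [40,54): 14 bp
  [54,59): 5 bp
  [59,68): 9 bp
  [68,80): 12 bp
  [80,88): 8 bp
  [88,99): 11 bp
  [99,101): 2 bp
  [101,110): 9 bp
  [110,119): 9 bp
  [119,125): 6 bp

[2,4,5,6,6,7,8,9,9,9,10,11,12,13,14]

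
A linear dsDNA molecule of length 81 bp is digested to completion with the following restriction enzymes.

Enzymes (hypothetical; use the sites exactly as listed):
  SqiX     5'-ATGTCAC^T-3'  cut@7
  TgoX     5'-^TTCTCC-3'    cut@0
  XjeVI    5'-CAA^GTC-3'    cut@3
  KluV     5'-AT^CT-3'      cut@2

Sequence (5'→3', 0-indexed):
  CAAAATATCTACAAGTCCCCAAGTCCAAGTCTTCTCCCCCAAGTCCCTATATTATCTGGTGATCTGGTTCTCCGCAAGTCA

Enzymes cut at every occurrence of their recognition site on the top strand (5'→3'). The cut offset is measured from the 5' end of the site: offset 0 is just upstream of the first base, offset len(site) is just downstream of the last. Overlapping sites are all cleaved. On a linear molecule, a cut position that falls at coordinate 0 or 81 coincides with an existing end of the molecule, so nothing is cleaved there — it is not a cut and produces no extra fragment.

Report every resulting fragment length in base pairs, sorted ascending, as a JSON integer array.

[3,4,4,6,6,8,8,8,10,11,13]

Site scan:
  SqiX (ATGTCACT, off=7): no sites
  TgoX (TTCTCC, off=0): starts [31, 67] → cuts [31, 67]
  XjeVI (CAAGTC, off=3): starts [11, 19, 25, 39, 74] → cuts [14, 22, 28, 42, 77]
  KluV (ATCT, off=2): starts [6, 53, 61] → cuts [8, 55, 63]

Pooled cuts: [8, 14, 22, 28, 31, 42, 55, 63, 67, 77]

Fragments:
  [0,8): 8 bp
  [8,14): 6 bp
  [14,22): 8 bp
  [22,28): 6 bp
  [28,31): 3 bp
  [31,42): 11 bp
  [42,55): 13 bp
  [55,63): 8 bp
  [63,67): 4 bp
  [67,77): 10 bp
  [77,81): 4 bp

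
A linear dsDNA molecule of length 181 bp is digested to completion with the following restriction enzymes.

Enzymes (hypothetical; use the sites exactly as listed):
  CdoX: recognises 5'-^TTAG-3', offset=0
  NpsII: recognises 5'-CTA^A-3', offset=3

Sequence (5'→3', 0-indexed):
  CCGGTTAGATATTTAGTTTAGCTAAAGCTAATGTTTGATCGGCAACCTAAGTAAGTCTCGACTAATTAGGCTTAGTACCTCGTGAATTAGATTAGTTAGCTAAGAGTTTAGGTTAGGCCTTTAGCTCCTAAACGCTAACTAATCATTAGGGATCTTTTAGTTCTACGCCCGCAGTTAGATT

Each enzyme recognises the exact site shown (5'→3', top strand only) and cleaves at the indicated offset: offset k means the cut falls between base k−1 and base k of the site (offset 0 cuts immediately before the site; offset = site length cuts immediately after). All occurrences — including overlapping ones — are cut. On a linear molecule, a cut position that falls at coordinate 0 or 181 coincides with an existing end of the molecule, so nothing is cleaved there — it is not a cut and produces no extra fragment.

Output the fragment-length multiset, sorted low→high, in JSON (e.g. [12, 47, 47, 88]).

[1,4,4,4,4,5,5,5,5,6,6,7,7,7,7,8,8,10,11,15,15,18,19]

Site scan:
  CdoX (TTAG, off=0): starts [4, 12, 17, 65, 71, 86, 91, 95, 107, 112, 120, 145, 156, 174] → cuts [4, 12, 17, 65, 71, 86, 91, 95, 107, 112, 120, 145, 156, 174]
  NpsII (CTAA, off=3): starts [21, 27, 46, 61, 99, 127, 134, 138] → cuts [24, 30, 49, 64, 102, 130, 137, 141]

All cut coordinates (distinct, sorted): [4, 12, 17, 24, 30, 49, 64, 65, 71, 86, 91, 95, 102, 107, 112, 120, 130, 137, 141, 145, 156, 174]

Fragment lengths:
  [0,4): 4 bp
  [4,12): 8 bp
  [12,17): 5 bp
  [17,24): 7 bp
  [24,30): 6 bp
  [30,49): 19 bp
  [49,64): 15 bp
  [64,65): 1 bp
  [65,71): 6 bp
  [71,86): 15 bp
  [86,91): 5 bp
  [91,95): 4 bp
  [95,102): 7 bp
  [102,107): 5 bp
  [107,112): 5 bp
  [112,120): 8 bp
  [120,130): 10 bp
  [130,137): 7 bp
  [137,141): 4 bp
  [141,145): 4 bp
  [145,156): 11 bp
  [156,174): 18 bp
  [174,181): 7 bp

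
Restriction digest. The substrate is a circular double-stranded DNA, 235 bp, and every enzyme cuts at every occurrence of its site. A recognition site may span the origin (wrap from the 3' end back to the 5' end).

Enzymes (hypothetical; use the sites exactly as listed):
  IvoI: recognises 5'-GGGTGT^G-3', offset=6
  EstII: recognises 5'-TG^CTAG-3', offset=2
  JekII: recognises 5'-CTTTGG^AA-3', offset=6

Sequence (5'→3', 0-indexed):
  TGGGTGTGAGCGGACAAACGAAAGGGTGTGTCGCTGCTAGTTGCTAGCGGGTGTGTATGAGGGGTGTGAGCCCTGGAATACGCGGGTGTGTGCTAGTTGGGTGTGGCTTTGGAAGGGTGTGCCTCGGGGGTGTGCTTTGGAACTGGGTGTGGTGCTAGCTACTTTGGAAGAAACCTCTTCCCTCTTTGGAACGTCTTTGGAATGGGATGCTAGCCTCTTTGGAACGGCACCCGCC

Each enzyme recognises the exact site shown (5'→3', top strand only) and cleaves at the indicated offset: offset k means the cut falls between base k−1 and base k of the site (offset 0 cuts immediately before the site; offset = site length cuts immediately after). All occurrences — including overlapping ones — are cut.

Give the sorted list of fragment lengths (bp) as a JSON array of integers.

[3,4,7,7,7,8,8,9,10,11,11,12,13,13,13,13,20,22,22,22]

Scan for sites:
  IvoI (GGGTGTG, off=6): starts [1, 23, 48, 61, 83, 98, 114, 127, 144] → cuts [7, 29, 54, 67, 89, 104, 120, 133, 150]
  EstII (TGCTAG, off=2): starts [34, 41, 90, 152, 207] → cuts [36, 43, 92, 154, 209]
  JekII (CTTTGGAA, off=6): starts [106, 134, 161, 183, 194, 216] → cuts [112, 140, 167, 189, 200, 222]

Pooled cuts: [7, 29, 36, 43, 54, 67, 89, 92, 104, 112, 120, 133, 140, 150, 154, 167, 189, 200, 209, 222]

Fragments:
  7→29: 22 bp
  29→36: 7 bp
  36→43: 7 bp
  43→54: 11 bp
  54→67: 13 bp
  67→89: 22 bp
  89→92: 3 bp
  92→104: 12 bp
  104→112: 8 bp
  112→120: 8 bp
  120→133: 13 bp
  133→140: 7 bp
  140→150: 10 bp
  150→154: 4 bp
  154→167: 13 bp
  167→189: 22 bp
  189→200: 11 bp
  200→209: 9 bp
  209→222: 13 bp
  222→7 (wrap): 235-222+7 = 20 bp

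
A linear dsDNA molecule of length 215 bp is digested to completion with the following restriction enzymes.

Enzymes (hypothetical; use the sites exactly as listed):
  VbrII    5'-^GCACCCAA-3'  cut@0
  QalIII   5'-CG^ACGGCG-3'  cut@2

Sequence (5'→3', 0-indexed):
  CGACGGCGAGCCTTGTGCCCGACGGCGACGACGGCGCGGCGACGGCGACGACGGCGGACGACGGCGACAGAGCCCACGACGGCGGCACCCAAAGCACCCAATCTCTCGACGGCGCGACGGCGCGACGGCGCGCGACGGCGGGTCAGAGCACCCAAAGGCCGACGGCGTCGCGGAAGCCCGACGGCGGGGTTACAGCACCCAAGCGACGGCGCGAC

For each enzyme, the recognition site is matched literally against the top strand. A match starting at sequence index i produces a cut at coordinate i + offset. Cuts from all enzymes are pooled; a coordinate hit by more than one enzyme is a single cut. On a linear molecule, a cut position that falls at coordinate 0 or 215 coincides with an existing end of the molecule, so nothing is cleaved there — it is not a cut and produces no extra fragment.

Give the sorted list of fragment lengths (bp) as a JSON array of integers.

[2,6,8,8,9,9,9,10,10,10,11,11,13,14,14,15,18,19,19]

Scan for sites:
  VbrII (GCACCCAA, off=0): starts [84, 93, 147, 194] → cuts [84, 93, 147, 194]
  QalIII (CGACGGCG, off=2): starts [0, 19, 28, 39, 48, 58, 76, 106, 114, 122, 132, 159, 178, 203] → cuts [2, 21, 30, 41, 50, 60, 78, 108, 116, 124, 134, 161, 180, 205]

All cut coordinates (distinct, sorted): [2, 21, 30, 41, 50, 60, 78, 84, 93, 108, 116, 124, 134, 147, 161, 180, 194, 205]

Fragment lengths:
  [0,2): 2 bp
  [2,21): 19 bp
  [21,30): 9 bp
  [30,41): 11 bp
  [41,50): 9 bp
  [50,60): 10 bp
  [60,78): 18 bp
  [78,84): 6 bp
  [84,93): 9 bp
  [93,108): 15 bp
  [108,116): 8 bp
  [116,124): 8 bp
  [124,134): 10 bp
  [134,147): 13 bp
  [147,161): 14 bp
  [161,180): 19 bp
  [180,194): 14 bp
  [194,205): 11 bp
  [205,215): 10 bp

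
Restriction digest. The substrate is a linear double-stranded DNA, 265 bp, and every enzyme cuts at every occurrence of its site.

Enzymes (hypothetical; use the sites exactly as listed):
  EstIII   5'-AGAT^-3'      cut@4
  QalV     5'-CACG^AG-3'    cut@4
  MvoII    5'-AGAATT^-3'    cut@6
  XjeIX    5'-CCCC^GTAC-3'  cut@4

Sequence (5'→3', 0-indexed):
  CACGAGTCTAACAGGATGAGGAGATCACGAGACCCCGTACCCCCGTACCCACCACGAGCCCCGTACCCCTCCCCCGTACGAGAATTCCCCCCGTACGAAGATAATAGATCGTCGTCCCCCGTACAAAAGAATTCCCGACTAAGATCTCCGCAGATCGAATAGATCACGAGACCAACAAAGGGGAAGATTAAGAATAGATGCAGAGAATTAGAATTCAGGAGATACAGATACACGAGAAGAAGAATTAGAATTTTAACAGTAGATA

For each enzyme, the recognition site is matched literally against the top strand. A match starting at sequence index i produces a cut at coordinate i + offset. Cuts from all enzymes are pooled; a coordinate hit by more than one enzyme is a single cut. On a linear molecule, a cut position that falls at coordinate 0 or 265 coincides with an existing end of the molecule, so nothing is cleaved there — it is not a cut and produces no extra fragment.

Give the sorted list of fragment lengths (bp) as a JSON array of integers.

Scan for sites:
  EstIII AGAT/4: at [21, 98, 105, 141, 151, 160, 184, 195, 219, 225, 260] ⇒ [25, 102, 109, 145, 155, 164, 188, 199, 223, 229, 264]
  QalV CACGAG/4: at [0, 25, 52, 164, 230] ⇒ [4, 29, 56, 168, 234]
  MvoII AGAATT/6: at [80, 127, 203, 209, 240, 246] ⇒ [86, 133, 209, 215, 246, 252]
  XjeIX CCCCGTAC/4: at [32, 40, 58, 71, 88, 116] ⇒ [36, 44, 62, 75, 92, 120]

Pooled cuts: [4, 25, 29, 36, 44, 56, 62, 75, 86, 92, 102, 109, 120, 133, 145, 155, 164, 168, 188, 199, 209, 215, 223, 229, 234, 246, 252, 264]

Fragments:
  [0,4): 4 bp
  [4,25): 21 bp
  [25,29): 4 bp
  [29,36): 7 bp
  [36,44): 8 bp
  [44,56): 12 bp
  [56,62): 6 bp
  [62,75): 13 bp
  [75,86): 11 bp
  [86,92): 6 bp
  [92,102): 10 bp
  [102,109): 7 bp
  [109,120): 11 bp
  [120,133): 13 bp
  [133,145): 12 bp
  [145,155): 10 bp
  [155,164): 9 bp
  [164,168): 4 bp
  [168,188): 20 bp
  [188,199): 11 bp
  [199,209): 10 bp
  [209,215): 6 bp
  [215,223): 8 bp
  [223,229): 6 bp
  [229,234): 5 bp
  [234,246): 12 bp
  [246,252): 6 bp
  [252,264): 12 bp
  [264,265): 1 bp

[1,4,4,4,5,6,6,6,6,6,7,7,8,8,9,10,10,10,11,11,11,12,12,12,12,13,13,20,21]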